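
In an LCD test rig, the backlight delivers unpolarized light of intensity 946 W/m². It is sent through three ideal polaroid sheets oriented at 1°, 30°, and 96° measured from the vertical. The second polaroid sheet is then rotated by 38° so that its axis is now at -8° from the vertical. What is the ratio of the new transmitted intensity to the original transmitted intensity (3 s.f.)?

Before rotation:
Unpolarized light through the first polarizer → I₁ = ½ I₀, now polarized at 1°.
I₂ = I₁ cos²(30° − 1°) = 0.5 I₀ · cos²(29°) = 0.3825 I₀.
I₃ = I₂ cos²(96° − 30°) = 0.3825 I₀ · cos²(66°) = 0.06328 I₀.
After rotation:
Unpolarized light through the first polarizer → I₁ = ½ I₀, now polarized at 1°.
I₂ = I₁ cos²(-8° − 1°) = 0.5 I₀ · cos²(9°) = 0.4878 I₀.
Angle between axes 2 and 3: 76°. I₃ = 0.4878 I₀ · cos²(76°) = 0.02855 I₀.
Ratio = 0.02855 / 0.06328 = 0.4512.

I_new/I_old ≈ 0.451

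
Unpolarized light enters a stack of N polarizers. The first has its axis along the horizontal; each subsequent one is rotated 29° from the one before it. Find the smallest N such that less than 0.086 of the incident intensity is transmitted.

First polarizer halves the unpolarized light: factor 1/2.
Each further stage multiplies by cos²(29°) = 0.765.
After N polarizers: T = 0.5·0.765^(N−1). Require T < 0.086 ⇒ N−1 > ln(0.086/0.5)/ln(0.765) = 6.57, so N−1 ≥ 7 and N = 8.
Check: N=8 gives T = 0.07664 < 0.086; N=7 gives T = 0.1002.

N = 8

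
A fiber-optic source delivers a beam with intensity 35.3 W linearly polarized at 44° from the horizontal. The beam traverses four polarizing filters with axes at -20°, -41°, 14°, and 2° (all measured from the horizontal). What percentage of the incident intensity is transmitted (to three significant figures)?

≈ 5.27%

I₁ = 35.3 W · cos²(64°) = 6.784 W.
I₂ = I₁ · cos²(21°) = 6.784 · 0.8716 = 5.912 W.
I₃ = I₂ · cos²(55°) = 5.912 · 0.329 = 1.945 W.
I₄ = I₃ · cos²(12°) = 1.945 · 0.9568 = 1.861 W.
That is 5.272% of the incident intensity.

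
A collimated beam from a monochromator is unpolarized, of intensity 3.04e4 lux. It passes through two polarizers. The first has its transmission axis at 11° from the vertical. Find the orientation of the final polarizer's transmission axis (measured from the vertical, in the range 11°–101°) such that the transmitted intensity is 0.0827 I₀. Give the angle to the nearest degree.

θ ≈ 77°

Unpolarized light through the first polarizer → I₁ = ½ I₀, now polarized at 11°.
Need I₂/I₀ = 0.0827, so cos²(θ − 11°) = 0.0827 / 0.5 = 0.1654.
θ − 11° = arccos(√0.1654) = 66.0°, giving θ ≈ 11 + 66.0 = 77.0°.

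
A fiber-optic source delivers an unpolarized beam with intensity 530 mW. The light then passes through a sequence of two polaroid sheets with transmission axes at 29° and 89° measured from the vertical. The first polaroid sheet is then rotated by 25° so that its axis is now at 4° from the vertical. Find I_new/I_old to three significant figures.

I_new/I_old ≈ 0.0304

Before rotation:
Unpolarized light through the first polarizer → I₁ = ½ I₀, now polarized at 29°.
I₂ = I₁ cos²(89° − 29°) = 0.5 I₀ · cos²(60°) = 0.125 I₀.
After rotation:
Unpolarized light through the first polarizer → I₁ = ½ I₀, now polarized at 4°.
I₂ = I₁ cos²(89° − 4°) = 0.5 I₀ · cos²(85°) = 0.003798 I₀.
Ratio = 0.003798 / 0.125 = 0.03038.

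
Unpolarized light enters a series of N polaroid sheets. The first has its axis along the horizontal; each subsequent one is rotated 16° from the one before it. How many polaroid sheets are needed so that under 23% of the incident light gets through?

N = 11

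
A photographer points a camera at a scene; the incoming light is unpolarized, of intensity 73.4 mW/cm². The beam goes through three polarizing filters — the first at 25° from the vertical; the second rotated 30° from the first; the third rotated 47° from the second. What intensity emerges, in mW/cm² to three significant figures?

I ≈ 12.8 mW/cm²

Unpolarized light through the first polarizer → I₁ = 73.4 mW/cm²/2 = 36.7 mW/cm², polarized at 25°.
I₂ = I₁ · cos²(30°) = 36.7 · 0.75 = 27.53 mW/cm².
I₃ = I₂ · cos²(47°) = 27.53 · 0.4651 = 12.8 mW/cm².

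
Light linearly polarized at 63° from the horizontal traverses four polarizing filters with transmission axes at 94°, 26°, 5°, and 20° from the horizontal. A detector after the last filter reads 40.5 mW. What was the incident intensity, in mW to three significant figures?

I₀ ≈ 483 mW

I₁ = I₀ cos²(94° − 63°) = I₀ cos²(31°) = 0.7347 I₀.
I₂ = I₁ cos²(26° − 94°) = 0.7347 I₀ · cos²(68°) = 0.1031 I₀.
I₃ = I₂ cos²(5° − 26°) = 0.1031 I₀ · cos²(21°) = 0.08986 I₀.
I₄ = I₃ cos²(20° − 5°) = 0.08986 I₀ · cos²(15°) = 0.08384 I₀.
So 40.5 mW = 0.08384 I₀, giving I₀ = 40.5/0.08384 = 483 mW.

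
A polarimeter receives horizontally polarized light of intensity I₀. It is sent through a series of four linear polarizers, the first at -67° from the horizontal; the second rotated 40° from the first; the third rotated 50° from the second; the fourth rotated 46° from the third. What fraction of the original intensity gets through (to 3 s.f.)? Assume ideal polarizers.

≈ 0.0179 I₀

I₁ = I₀ cos²(-67° − 0°) = I₀ cos²(67°) = 0.1527 I₀.
I₂ = I₁ cos²(40°) = 0.1527 · 0.5868 I₀ = 0.08959 I₀.
I₃ = I₂ cos²(50°) = 0.08959 · 0.4132 I₀ = 0.03702 I₀.
I₄ = I₃ cos²(46°) = 0.03702 · 0.4826 I₀ = 0.01786 I₀.
Transmitted fraction = 0.01786.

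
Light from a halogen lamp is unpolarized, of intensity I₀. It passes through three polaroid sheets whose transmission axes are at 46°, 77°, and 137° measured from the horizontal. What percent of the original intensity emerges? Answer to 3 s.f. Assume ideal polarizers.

≈ 9.18%

Unpolarized light through the first polarizer → I₁ = ½ I₀, now polarized at 46°.
I₂ = I₁ cos²(77° − 46°) = 0.5 I₀ · cos²(31°) = 0.3674 I₀.
I₃ = I₂ cos²(137° − 77°) = 0.3674 I₀ · cos²(60°) = 0.09184 I₀.
That is 9.184% of the incident intensity.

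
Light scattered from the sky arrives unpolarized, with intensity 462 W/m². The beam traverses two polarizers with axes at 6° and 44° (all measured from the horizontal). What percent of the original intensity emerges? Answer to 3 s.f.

≈ 31.0%

Unpolarized light through the first polarizer → I₁ = 462 W/m²/2 = 231 W/m², polarized at 6°.
I₂ = I₁ · cos²(38°) = 231 · 0.621 = 143.4 W/m².
That is 31.05% of the incident intensity.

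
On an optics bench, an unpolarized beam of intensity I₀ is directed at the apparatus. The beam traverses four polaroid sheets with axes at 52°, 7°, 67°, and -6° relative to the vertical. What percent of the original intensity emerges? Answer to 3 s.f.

≈ 0.534%

Unpolarized light through the first polarizer → I₁ = ½ I₀, now polarized at 52°.
I₂ = I₁ cos²(7° − 52°) = 0.5 I₀ · cos²(45°) = 0.25 I₀.
I₃ = I₂ cos²(67° − 7°) = 0.25 I₀ · cos²(60°) = 0.0625 I₀.
I₄ = I₃ cos²(-6° − 67°) = 0.0625 I₀ · cos²(73°) = 0.005343 I₀.
That is 0.5343% of the incident intensity.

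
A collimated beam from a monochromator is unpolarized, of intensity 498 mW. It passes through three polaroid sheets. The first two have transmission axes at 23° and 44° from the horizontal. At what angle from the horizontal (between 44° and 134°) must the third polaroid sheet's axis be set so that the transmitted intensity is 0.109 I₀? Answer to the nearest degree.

θ ≈ 104°

Unpolarized light through the first polarizer → I₁ = ½ I₀, now polarized at 23°.
I₂ = I₁ cos²(44° − 23°) = 0.5 I₀ · cos²(21°) = 0.4358 I₀.
Need I₃/I₀ = 0.109, so cos²(θ − 44°) = 0.109 / 0.4358 = 0.2501.
θ − 44° = arccos(√0.2501) = 60.0°, giving θ ≈ 44 + 60.0 = 104.0°.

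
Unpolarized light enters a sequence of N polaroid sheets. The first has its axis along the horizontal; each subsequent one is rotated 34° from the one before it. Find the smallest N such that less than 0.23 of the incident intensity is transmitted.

N = 4

First polarizer halves the unpolarized light: factor 1/2.
Each further stage multiplies by cos²(34°) = 0.6873.
After N polarizers: T = 0.5·0.6873^(N−1). Require T < 0.23 ⇒ N−1 > ln(0.23/0.5)/ln(0.6873) = 2.07, so N−1 ≥ 3 and N = 4.
Check: N=4 gives T = 0.1623 < 0.23; N=3 gives T = 0.2362.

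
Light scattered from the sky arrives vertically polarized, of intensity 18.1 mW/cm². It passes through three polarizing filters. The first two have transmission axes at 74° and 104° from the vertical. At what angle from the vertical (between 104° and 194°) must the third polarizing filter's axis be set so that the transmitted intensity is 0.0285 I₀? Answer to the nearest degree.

I₁ = I₀ cos²(74° − 0°) = I₀ cos²(74°) = 0.07598 I₀.
I₂ = I₁ cos²(104° − 74°) = 0.07598 I₀ · cos²(30°) = 0.05698 I₀.
Need I₃/I₀ = 0.0285, so cos²(θ − 104°) = 0.0285 / 0.05698 = 0.5002.
θ − 104° = arccos(√0.5002) = 45.0°, giving θ ≈ 104 + 45.0 = 149.0°.

θ ≈ 149°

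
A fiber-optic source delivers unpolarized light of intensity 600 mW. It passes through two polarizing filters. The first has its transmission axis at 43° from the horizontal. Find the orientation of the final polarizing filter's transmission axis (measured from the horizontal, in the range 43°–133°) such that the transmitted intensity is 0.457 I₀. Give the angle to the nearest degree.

θ ≈ 60°

Unpolarized light through the first polarizer → I₁ = ½ I₀, now polarized at 43°.
Need I₂/I₀ = 0.457, so cos²(θ − 43°) = 0.457 / 0.5 = 0.914.
θ − 43° = arccos(√0.914) = 17.1°, giving θ ≈ 43 + 17.1 = 60.1°.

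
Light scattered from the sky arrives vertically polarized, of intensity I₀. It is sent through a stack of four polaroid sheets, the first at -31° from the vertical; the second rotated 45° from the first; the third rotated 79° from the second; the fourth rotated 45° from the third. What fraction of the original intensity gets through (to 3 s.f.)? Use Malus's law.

≈ 0.00669 I₀

By Malus's law, I₁ = I₀ cos²(-31° − 0°) = I₀ cos²(31°) = 0.7347 I₀.
I₂ = I₁ cos²(45°) = 0.7347 · 0.5 I₀ = 0.3674 I₀.
I₃ = I₂ cos²(79°) = 0.3674 · 0.03641 I₀ = 0.01338 I₀.
I₄ = I₃ cos²(45°) = 0.01338 · 0.5 I₀ = 0.006688 I₀.
Transmitted fraction = 0.006688.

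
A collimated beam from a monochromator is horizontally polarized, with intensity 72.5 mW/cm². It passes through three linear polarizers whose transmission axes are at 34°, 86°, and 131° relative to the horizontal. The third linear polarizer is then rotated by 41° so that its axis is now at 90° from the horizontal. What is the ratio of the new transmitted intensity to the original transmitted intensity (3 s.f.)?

Before rotation:
I₁ = I₀ cos²(34° − 0°) = I₀ cos²(34°) = 0.6873 I₀.
I₂ = I₁ cos²(86° − 34°) = 0.6873 I₀ · cos²(52°) = 0.2605 I₀.
I₃ = I₂ cos²(131° − 86°) = 0.2605 I₀ · cos²(45°) = 0.1303 I₀.
After rotation:
I₁ = I₀ cos²(34° − 0°) = I₀ cos²(34°) = 0.6873 I₀.
I₂ = I₁ cos²(86° − 34°) = 0.6873 I₀ · cos²(52°) = 0.2605 I₀.
I₃ = I₂ cos²(90° − 86°) = 0.2605 I₀ · cos²(4°) = 0.2592 I₀.
Ratio = 0.2592 / 0.1303 = 1.99.

I_new/I_old ≈ 1.99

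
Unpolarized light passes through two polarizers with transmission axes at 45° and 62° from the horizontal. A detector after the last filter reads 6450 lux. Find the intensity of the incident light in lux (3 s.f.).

I₀ ≈ 1.41e4 lux

Unpolarized light through the first polarizer → I₁ = ½ I₀, now polarized at 45°.
I₂ = I₁ cos²(62° − 45°) = 0.5 I₀ · cos²(17°) = 0.4573 I₀.
So 6450 lux = 0.4573 I₀, giving I₀ = 6450/0.4573 = 1.411e+04 lux.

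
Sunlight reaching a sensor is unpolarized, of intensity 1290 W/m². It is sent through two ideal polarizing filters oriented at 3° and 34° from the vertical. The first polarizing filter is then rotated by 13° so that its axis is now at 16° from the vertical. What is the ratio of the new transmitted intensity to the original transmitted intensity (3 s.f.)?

Before rotation:
Unpolarized light through the first polarizer → I₁ = ½ I₀, now polarized at 3°.
I₂ = I₁ cos²(34° − 3°) = 0.5 I₀ · cos²(31°) = 0.3674 I₀.
After rotation:
Unpolarized light through the first polarizer → I₁ = ½ I₀, now polarized at 16°.
I₂ = I₁ cos²(34° − 16°) = 0.5 I₀ · cos²(18°) = 0.4523 I₀.
Ratio = 0.4523 / 0.3674 = 1.231.

I_new/I_old ≈ 1.23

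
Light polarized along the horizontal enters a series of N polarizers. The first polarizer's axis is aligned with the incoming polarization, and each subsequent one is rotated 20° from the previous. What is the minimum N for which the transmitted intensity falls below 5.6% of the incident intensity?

N = 25

First polarizer is aligned with the polarization: full transmission.
Each further stage multiplies by cos²(20°) = 0.883.
After N polarizers: T = 0.883^(N−1). Require T < 0.056 ⇒ N−1 > ln(0.056)/ln(0.883) = 23.17, so N−1 ≥ 24 and N = 25.
Check: N=25 gives T = 0.0505 < 0.056; N=24 gives T = 0.05719.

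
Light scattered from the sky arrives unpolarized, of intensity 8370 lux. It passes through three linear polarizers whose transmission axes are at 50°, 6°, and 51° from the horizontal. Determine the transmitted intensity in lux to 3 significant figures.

Unpolarized light through the first polarizer → I₁ = 8370 lux/2 = 4185 lux, polarized at 50°.
I₂ = I₁ · cos²(44°) = 4185 · 0.5174 = 2166 lux.
I₃ = I₂ · cos²(45°) = 2166 · 0.5 = 1083 lux.

I ≈ 1080 lux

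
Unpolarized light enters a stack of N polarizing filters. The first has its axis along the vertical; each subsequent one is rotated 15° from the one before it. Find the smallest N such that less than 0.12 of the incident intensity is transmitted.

First polarizer halves the unpolarized light: factor 1/2.
Each further stage multiplies by cos²(15°) = 0.933.
After N polarizers: T = 0.5·0.933^(N−1). Require T < 0.12 ⇒ N−1 > ln(0.12/0.5)/ln(0.933) = 20.58, so N−1 ≥ 21 and N = 22.
Check: N=22 gives T = 0.1166 < 0.12; N=21 gives T = 0.1249.

N = 22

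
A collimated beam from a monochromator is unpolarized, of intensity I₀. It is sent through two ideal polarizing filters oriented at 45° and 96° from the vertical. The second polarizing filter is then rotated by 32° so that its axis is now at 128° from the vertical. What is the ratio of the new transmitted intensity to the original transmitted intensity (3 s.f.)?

I_new/I_old ≈ 0.0375

Before rotation:
Unpolarized light through the first polarizer → I₁ = ½ I₀, now polarized at 45°.
I₂ = I₁ cos²(96° − 45°) = 0.5 I₀ · cos²(51°) = 0.198 I₀.
After rotation:
Unpolarized light through the first polarizer → I₁ = ½ I₀, now polarized at 45°.
I₂ = I₁ cos²(128° − 45°) = 0.5 I₀ · cos²(83°) = 0.007426 I₀.
Ratio = 0.007426 / 0.198 = 0.0375.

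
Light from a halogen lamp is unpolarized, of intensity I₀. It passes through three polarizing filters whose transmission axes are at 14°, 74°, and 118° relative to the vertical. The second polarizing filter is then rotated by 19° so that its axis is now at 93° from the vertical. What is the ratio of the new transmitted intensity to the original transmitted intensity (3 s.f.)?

Before rotation:
Unpolarized light through the first polarizer → I₁ = ½ I₀, now polarized at 14°.
I₂ = I₁ cos²(74° − 14°) = 0.5 I₀ · cos²(60°) = 0.125 I₀.
I₃ = I₂ cos²(118° − 74°) = 0.125 I₀ · cos²(44°) = 0.06468 I₀.
After rotation:
Unpolarized light through the first polarizer → I₁ = ½ I₀, now polarized at 14°.
I₂ = I₁ cos²(93° − 14°) = 0.5 I₀ · cos²(79°) = 0.0182 I₀.
I₃ = I₂ cos²(118° − 93°) = 0.0182 I₀ · cos²(25°) = 0.01495 I₀.
Ratio = 0.01495 / 0.06468 = 0.2312.

I_new/I_old ≈ 0.231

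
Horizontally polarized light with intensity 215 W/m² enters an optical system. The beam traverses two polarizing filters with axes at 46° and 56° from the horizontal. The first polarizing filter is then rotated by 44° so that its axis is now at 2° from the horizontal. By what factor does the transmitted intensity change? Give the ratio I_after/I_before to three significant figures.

Before rotation:
By Malus's law, I₁ = I₀ cos²(46° − 0°) = I₀ cos²(46°) = 0.4826 I₀.
I₂ = I₁ cos²(56° − 46°) = 0.4826 I₀ · cos²(10°) = 0.468 I₀.
After rotation:
I₁ = I₀ cos²(2° − 0°) = I₀ cos²(2°) = 0.9988 I₀.
I₂ = I₁ cos²(56° − 2°) = 0.9988 I₀ · cos²(54°) = 0.3451 I₀.
Ratio = 0.3451 / 0.468 = 0.7373.

I_new/I_old ≈ 0.737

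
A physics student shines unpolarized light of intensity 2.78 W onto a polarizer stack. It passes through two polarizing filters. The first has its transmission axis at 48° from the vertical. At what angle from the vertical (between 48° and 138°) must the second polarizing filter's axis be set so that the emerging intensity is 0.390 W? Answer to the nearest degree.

θ ≈ 106°

Unpolarized light through the first polarizer → I₁ = ½ I₀, now polarized at 48°.
Target fraction: 0.390 / 2.78 W = 0.1403 of I₀.
Need I₂/I₀ = 0.1403, so cos²(θ − 48°) = 0.1403 / 0.5 = 0.2806.
θ − 48° = arccos(√0.2806) = 58.0°, giving θ ≈ 48 + 58.0 = 106.0°.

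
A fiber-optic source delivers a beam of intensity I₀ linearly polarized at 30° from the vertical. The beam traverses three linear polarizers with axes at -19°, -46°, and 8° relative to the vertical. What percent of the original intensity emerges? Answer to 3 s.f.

≈ 11.8%

By Malus's law, I₁ = I₀ cos²(-19° − 30°) = I₀ cos²(49°) = 0.4304 I₀.
I₂ = I₁ cos²(-46° + 19°) = 0.4304 I₀ · cos²(27°) = 0.3417 I₀.
I₃ = I₂ cos²(8° + 46°) = 0.3417 I₀ · cos²(54°) = 0.1181 I₀.
That is 11.81% of the incident intensity.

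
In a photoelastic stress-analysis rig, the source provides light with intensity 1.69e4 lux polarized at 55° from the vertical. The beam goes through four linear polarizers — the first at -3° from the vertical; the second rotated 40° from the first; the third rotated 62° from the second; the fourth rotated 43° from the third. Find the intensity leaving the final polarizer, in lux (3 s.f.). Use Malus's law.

By Malus's law, I₁ = 1.69e4 lux · cos²(58°) = 4746 lux.
I₂ = I₁ · cos²(40°) = 4746 · 0.5868 = 2785 lux.
I₃ = I₂ · cos²(62°) = 2785 · 0.2204 = 613.8 lux.
I₄ = I₃ · cos²(43°) = 613.8 · 0.5349 = 328.3 lux.

I ≈ 328 lux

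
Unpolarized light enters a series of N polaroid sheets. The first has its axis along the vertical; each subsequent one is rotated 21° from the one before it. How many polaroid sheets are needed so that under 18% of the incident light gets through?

First polarizer halves the unpolarized light: factor 1/2.
Each further stage multiplies by cos²(21°) = 0.8716.
After N polarizers: T = 0.5·0.8716^(N−1). Require T < 0.18 ⇒ N−1 > ln(0.18/0.5)/ln(0.8716) = 7.43, so N−1 ≥ 8 and N = 9.
Check: N=9 gives T = 0.1665 < 0.18; N=8 gives T = 0.191.

N = 9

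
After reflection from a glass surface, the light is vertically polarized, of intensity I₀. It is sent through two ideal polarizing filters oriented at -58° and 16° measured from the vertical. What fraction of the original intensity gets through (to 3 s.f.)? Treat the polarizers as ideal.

≈ 0.0213 I₀

I₁ = I₀ cos²(-58° − 0°) = I₀ cos²(58°) = 0.2808 I₀.
I₂ = I₁ cos²(16° + 58°) = 0.2808 I₀ · cos²(74°) = 0.02134 I₀.
Transmitted fraction = 0.02134.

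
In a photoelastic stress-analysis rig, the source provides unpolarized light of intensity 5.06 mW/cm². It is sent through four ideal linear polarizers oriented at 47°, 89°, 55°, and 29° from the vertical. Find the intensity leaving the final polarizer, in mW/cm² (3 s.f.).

I ≈ 0.776 mW/cm²

Unpolarized light through the first polarizer → I₁ = 5.06 mW/cm²/2 = 2.53 mW/cm², polarized at 47°.
I₂ = I₁ · cos²(42°) = 2.53 · 0.5523 = 1.397 mW/cm².
I₃ = I₂ · cos²(34°) = 1.397 · 0.6873 = 0.9603 mW/cm².
I₄ = I₃ · cos²(26°) = 0.9603 · 0.8078 = 0.7758 mW/cm².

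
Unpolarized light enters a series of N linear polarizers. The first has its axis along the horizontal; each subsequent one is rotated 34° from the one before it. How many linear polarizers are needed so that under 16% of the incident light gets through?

N = 5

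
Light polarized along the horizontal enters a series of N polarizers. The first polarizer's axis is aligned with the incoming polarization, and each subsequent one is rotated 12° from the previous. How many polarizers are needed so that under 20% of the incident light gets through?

N = 38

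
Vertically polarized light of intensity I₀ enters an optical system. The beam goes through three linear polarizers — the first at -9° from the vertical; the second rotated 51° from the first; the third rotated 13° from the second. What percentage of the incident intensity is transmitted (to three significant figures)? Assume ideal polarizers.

≈ 36.7%

By Malus's law, I₁ = I₀ cos²(-9° − 0°) = I₀ cos²(9°) = 0.9755 I₀.
I₂ = I₁ cos²(51°) = 0.9755 · 0.396 I₀ = 0.3864 I₀.
I₃ = I₂ cos²(13°) = 0.3864 · 0.9494 I₀ = 0.3668 I₀.
That is 36.68% of the incident intensity.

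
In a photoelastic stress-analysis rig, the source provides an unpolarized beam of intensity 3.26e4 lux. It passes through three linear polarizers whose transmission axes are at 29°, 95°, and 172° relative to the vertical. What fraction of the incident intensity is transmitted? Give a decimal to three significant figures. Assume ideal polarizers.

Unpolarized light through the first polarizer → I₁ = 3.26e4 lux/2 = 1.63e+04 lux, polarized at 29°.
I₂ = I₁ · cos²(66°) = 1.63e+04 · 0.1654 = 2697 lux.
I₃ = I₂ · cos²(77°) = 2697 · 0.0506 = 136.5 lux.
Transmitted fraction = 0.004186.

I/I₀ ≈ 0.00419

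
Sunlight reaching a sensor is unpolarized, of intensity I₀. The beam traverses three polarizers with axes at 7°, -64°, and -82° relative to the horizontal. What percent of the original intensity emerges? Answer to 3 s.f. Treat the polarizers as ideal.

Unpolarized light through the first polarizer → I₁ = ½ I₀, now polarized at 7°.
I₂ = I₁ cos²(-64° − 7°) = 0.5 I₀ · cos²(71°) = 0.053 I₀.
I₃ = I₂ cos²(-82° + 64°) = 0.053 I₀ · cos²(18°) = 0.04794 I₀.
That is 4.794% of the incident intensity.

≈ 4.79%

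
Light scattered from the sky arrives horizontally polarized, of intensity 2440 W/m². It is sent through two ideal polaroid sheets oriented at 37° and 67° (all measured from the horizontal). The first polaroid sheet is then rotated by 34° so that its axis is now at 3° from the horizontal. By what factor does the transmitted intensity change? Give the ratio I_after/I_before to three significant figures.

I_new/I_old ≈ 0.401

Before rotation:
I₁ = I₀ cos²(37° − 0°) = I₀ cos²(37°) = 0.6378 I₀.
I₂ = I₁ cos²(67° − 37°) = 0.6378 I₀ · cos²(30°) = 0.4784 I₀.
After rotation:
I₁ = I₀ cos²(3° − 0°) = I₀ cos²(3°) = 0.9973 I₀.
I₂ = I₁ cos²(67° − 3°) = 0.9973 I₀ · cos²(64°) = 0.1916 I₀.
Ratio = 0.1916 / 0.4784 = 0.4006.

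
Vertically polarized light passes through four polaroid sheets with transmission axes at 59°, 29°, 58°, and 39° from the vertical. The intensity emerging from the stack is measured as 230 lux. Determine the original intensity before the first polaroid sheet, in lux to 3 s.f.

I₁ = I₀ cos²(59° − 0°) = I₀ cos²(59°) = 0.2653 I₀.
I₂ = I₁ cos²(29° − 59°) = 0.2653 I₀ · cos²(30°) = 0.1989 I₀.
I₃ = I₂ cos²(58° − 29°) = 0.1989 I₀ · cos²(29°) = 0.1522 I₀.
I₄ = I₃ cos²(39° − 58°) = 0.1522 I₀ · cos²(19°) = 0.1361 I₀.
So 230 lux = 0.1361 I₀, giving I₀ = 230/0.1361 = 1690 lux.

I₀ ≈ 1690 lux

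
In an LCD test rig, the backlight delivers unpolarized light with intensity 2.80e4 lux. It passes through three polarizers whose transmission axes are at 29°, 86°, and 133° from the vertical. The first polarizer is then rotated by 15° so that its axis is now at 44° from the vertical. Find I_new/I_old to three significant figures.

Before rotation:
Unpolarized light through the first polarizer → I₁ = ½ I₀, now polarized at 29°.
I₂ = I₁ cos²(86° − 29°) = 0.5 I₀ · cos²(57°) = 0.1483 I₀.
I₃ = I₂ cos²(133° − 86°) = 0.1483 I₀ · cos²(47°) = 0.06898 I₀.
After rotation:
Unpolarized light through the first polarizer → I₁ = ½ I₀, now polarized at 44°.
I₂ = I₁ cos²(86° − 44°) = 0.5 I₀ · cos²(42°) = 0.2761 I₀.
I₃ = I₂ cos²(133° − 86°) = 0.2761 I₀ · cos²(47°) = 0.1284 I₀.
Ratio = 0.1284 / 0.06898 = 1.862.

I_new/I_old ≈ 1.86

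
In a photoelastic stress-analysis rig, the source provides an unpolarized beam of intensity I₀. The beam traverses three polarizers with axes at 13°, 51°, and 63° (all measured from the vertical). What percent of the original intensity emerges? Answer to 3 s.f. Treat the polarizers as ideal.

Unpolarized light through the first polarizer → I₁ = ½ I₀, now polarized at 13°.
I₂ = I₁ cos²(51° − 13°) = 0.5 I₀ · cos²(38°) = 0.3105 I₀.
I₃ = I₂ cos²(63° − 51°) = 0.3105 I₀ · cos²(12°) = 0.2971 I₀.
That is 29.71% of the incident intensity.

≈ 29.7%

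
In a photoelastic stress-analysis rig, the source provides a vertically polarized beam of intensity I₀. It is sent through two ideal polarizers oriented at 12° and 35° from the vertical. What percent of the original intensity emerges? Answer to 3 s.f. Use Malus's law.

≈ 81.1%

By Malus's law, I₁ = I₀ cos²(12° − 0°) = I₀ cos²(12°) = 0.9568 I₀.
I₂ = I₁ cos²(35° − 12°) = 0.9568 I₀ · cos²(23°) = 0.8107 I₀.
That is 81.07% of the incident intensity.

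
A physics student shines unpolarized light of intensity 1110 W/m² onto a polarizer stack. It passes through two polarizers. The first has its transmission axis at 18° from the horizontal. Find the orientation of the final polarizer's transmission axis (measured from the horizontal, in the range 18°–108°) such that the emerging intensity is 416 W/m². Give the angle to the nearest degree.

θ ≈ 48°

Unpolarized light through the first polarizer → I₁ = ½ I₀, now polarized at 18°.
Target fraction: 416 / 1110 W/m² = 0.3748 of I₀.
Need I₂/I₀ = 0.3748, so cos²(θ − 18°) = 0.3748 / 0.5 = 0.7495.
θ − 18° = arccos(√0.7495) = 30.0°, giving θ ≈ 18 + 30.0 = 48.0°.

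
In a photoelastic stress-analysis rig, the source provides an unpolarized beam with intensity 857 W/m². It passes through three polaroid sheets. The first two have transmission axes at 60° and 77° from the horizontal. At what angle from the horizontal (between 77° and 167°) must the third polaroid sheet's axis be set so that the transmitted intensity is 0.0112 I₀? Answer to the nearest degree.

θ ≈ 158°

Unpolarized light through the first polarizer → I₁ = ½ I₀, now polarized at 60°.
I₂ = I₁ cos²(77° − 60°) = 0.5 I₀ · cos²(17°) = 0.4573 I₀.
Need I₃/I₀ = 0.0112, so cos²(θ − 77°) = 0.0112 / 0.4573 = 0.02449.
θ − 77° = arccos(√0.02449) = 81.0°, giving θ ≈ 77 + 81.0 = 158.0°.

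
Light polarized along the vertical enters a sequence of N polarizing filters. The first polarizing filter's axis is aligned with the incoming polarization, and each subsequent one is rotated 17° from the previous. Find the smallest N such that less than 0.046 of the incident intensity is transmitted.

First polarizer is aligned with the polarization: full transmission.
Each further stage multiplies by cos²(17°) = 0.9145.
After N polarizers: T = 0.9145^(N−1). Require T < 0.046 ⇒ N−1 > ln(0.046)/ln(0.9145) = 34.46, so N−1 ≥ 35 and N = 36.
Check: N=36 gives T = 0.04383 < 0.046; N=35 gives T = 0.04792.

N = 36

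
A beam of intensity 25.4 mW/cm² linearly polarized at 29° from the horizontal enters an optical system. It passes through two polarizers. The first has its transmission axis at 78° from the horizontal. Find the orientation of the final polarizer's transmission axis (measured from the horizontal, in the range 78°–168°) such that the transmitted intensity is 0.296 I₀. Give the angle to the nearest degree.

θ ≈ 112°

I₁ = I₀ cos²(78° − 29°) = I₀ cos²(49°) = 0.4304 I₀.
Need I₂/I₀ = 0.296, so cos²(θ − 78°) = 0.296 / 0.4304 = 0.6877.
θ − 78° = arccos(√0.6877) = 34.0°, giving θ ≈ 78 + 34.0 = 112.0°.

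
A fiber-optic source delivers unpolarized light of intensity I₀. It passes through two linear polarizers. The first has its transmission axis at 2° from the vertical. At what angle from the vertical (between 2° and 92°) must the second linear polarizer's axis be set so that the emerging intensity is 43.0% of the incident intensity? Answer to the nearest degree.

θ ≈ 24°

Unpolarized light through the first polarizer → I₁ = ½ I₀, now polarized at 2°.
Need I₂/I₀ = 0.43, so cos²(θ − 2°) = 0.43 / 0.5 = 0.86.
θ − 2° = arccos(√0.86) = 22.0°, giving θ ≈ 2 + 22.0 = 24.0°.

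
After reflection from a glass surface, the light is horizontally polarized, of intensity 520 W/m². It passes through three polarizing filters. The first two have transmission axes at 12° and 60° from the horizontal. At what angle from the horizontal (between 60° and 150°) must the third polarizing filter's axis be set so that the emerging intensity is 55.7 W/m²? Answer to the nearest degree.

I₁ = I₀ cos²(12° − 0°) = I₀ cos²(12°) = 0.9568 I₀.
I₂ = I₁ cos²(60° − 12°) = 0.9568 I₀ · cos²(48°) = 0.4284 I₀.
Target fraction: 55.7 / 520 W/m² = 0.1071 of I₀.
Need I₃/I₀ = 0.1071, so cos²(θ − 60°) = 0.1071 / 0.4284 = 0.25.
θ − 60° = arccos(√0.25) = 60.0°, giving θ ≈ 60 + 60.0 = 120.0°.

θ ≈ 120°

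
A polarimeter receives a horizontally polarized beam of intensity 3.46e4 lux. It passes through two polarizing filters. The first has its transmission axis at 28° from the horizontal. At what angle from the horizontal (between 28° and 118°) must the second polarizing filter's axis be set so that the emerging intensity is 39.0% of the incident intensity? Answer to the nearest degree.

θ ≈ 73°

I₁ = I₀ cos²(28° − 0°) = I₀ cos²(28°) = 0.7796 I₀.
Need I₂/I₀ = 0.39, so cos²(θ − 28°) = 0.39 / 0.7796 = 0.5003.
θ − 28° = arccos(√0.5003) = 45.0°, giving θ ≈ 28 + 45.0 = 73.0°.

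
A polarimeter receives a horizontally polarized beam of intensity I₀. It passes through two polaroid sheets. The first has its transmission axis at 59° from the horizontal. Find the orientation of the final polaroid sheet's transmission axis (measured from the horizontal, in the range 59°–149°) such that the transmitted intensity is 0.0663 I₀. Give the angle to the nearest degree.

I₁ = I₀ cos²(59° − 0°) = I₀ cos²(59°) = 0.2653 I₀.
Need I₂/I₀ = 0.0663, so cos²(θ − 59°) = 0.0663 / 0.2653 = 0.2499.
θ − 59° = arccos(√0.2499) = 60.0°, giving θ ≈ 59 + 60.0 = 119.0°.

θ ≈ 119°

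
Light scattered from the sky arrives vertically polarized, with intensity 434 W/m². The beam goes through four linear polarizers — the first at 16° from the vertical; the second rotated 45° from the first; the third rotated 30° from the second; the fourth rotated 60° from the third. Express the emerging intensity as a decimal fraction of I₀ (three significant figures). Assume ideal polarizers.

I₁ = 434 W/m² · cos²(16°) = 401 W/m².
I₂ = I₁ · cos²(45°) = 401 · 0.5 = 200.5 W/m².
I₃ = I₂ · cos²(30°) = 200.5 · 0.75 = 150.4 W/m².
I₄ = I₃ · cos²(60°) = 150.4 · 0.25 = 37.6 W/m².
Transmitted fraction = 0.08663.

I/I₀ ≈ 0.0866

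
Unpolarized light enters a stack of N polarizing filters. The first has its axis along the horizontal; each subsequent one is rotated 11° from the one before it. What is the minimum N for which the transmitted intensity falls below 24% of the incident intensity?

N = 21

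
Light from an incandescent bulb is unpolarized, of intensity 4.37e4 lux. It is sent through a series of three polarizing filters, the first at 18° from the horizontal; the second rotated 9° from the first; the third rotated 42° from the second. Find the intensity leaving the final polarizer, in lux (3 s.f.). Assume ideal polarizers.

Unpolarized light through the first polarizer → I₁ = 4.37e4 lux/2 = 2.185e+04 lux, polarized at 18°.
I₂ = I₁ · cos²(9°) = 2.185e+04 · 0.9755 = 2.132e+04 lux.
I₃ = I₂ · cos²(42°) = 2.132e+04 · 0.5523 = 1.177e+04 lux.

I ≈ 1.18e4 lux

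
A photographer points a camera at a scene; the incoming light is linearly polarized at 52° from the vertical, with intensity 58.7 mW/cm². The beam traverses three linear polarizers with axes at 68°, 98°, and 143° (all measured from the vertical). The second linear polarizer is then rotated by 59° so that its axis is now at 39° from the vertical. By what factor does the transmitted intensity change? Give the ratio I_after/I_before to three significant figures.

Before rotation:
I₁ = I₀ cos²(68° − 52°) = I₀ cos²(16°) = 0.924 I₀.
I₂ = I₁ cos²(98° − 68°) = 0.924 I₀ · cos²(30°) = 0.693 I₀.
I₃ = I₂ cos²(143° − 98°) = 0.693 I₀ · cos²(45°) = 0.3465 I₀.
After rotation:
I₁ = I₀ cos²(68° − 52°) = I₀ cos²(16°) = 0.924 I₀.
I₂ = I₁ cos²(39° − 68°) = 0.924 I₀ · cos²(29°) = 0.7068 I₀.
Angle between axes 2 and 3: 76°. I₃ = 0.7068 I₀ · cos²(76°) = 0.04137 I₀.
Ratio = 0.04137 / 0.3465 = 0.1194.

I_new/I_old ≈ 0.119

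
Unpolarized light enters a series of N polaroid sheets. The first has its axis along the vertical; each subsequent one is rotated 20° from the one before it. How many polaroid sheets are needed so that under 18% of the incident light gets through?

N = 10

First polarizer halves the unpolarized light: factor 1/2.
Each further stage multiplies by cos²(20°) = 0.883.
After N polarizers: T = 0.5·0.883^(N−1). Require T < 0.18 ⇒ N−1 > ln(0.18/0.5)/ln(0.883) = 8.21, so N−1 ≥ 9 and N = 10.
Check: N=10 gives T = 0.1632 < 0.18; N=9 gives T = 0.1848.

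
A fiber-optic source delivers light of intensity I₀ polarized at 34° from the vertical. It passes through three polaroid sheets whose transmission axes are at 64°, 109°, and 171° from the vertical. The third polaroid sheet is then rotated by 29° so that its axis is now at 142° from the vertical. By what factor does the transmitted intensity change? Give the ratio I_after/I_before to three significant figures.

I_new/I_old ≈ 3.19

Before rotation:
I₁ = I₀ cos²(64° − 34°) = I₀ cos²(30°) = 0.75 I₀.
I₂ = I₁ cos²(109° − 64°) = 0.75 I₀ · cos²(45°) = 0.375 I₀.
I₃ = I₂ cos²(171° − 109°) = 0.375 I₀ · cos²(62°) = 0.08265 I₀.
After rotation:
I₁ = I₀ cos²(64° − 34°) = I₀ cos²(30°) = 0.75 I₀.
I₂ = I₁ cos²(109° − 64°) = 0.75 I₀ · cos²(45°) = 0.375 I₀.
I₃ = I₂ cos²(142° − 109°) = 0.375 I₀ · cos²(33°) = 0.2638 I₀.
Ratio = 0.2638 / 0.08265 = 3.191.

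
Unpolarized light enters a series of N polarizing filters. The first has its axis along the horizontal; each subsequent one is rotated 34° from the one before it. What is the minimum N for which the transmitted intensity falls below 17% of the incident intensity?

First polarizer halves the unpolarized light: factor 1/2.
Each further stage multiplies by cos²(34°) = 0.6873.
After N polarizers: T = 0.5·0.6873^(N−1). Require T < 0.17 ⇒ N−1 > ln(0.17/0.5)/ln(0.6873) = 2.88, so N−1 ≥ 3 and N = 4.
Check: N=4 gives T = 0.1623 < 0.17; N=3 gives T = 0.2362.

N = 4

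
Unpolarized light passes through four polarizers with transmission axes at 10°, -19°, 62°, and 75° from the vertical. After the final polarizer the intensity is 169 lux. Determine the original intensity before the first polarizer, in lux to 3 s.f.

Unpolarized light through the first polarizer → I₁ = ½ I₀, now polarized at 10°.
I₂ = I₁ cos²(-19° − 10°) = 0.5 I₀ · cos²(29°) = 0.3825 I₀.
I₃ = I₂ cos²(62° + 19°) = 0.3825 I₀ · cos²(81°) = 0.00936 I₀.
I₄ = I₃ cos²(75° − 62°) = 0.00936 I₀ · cos²(13°) = 0.008886 I₀.
So 169 lux = 0.008886 I₀, giving I₀ = 169/0.008886 = 1.902e+04 lux.

I₀ ≈ 1.90e4 lux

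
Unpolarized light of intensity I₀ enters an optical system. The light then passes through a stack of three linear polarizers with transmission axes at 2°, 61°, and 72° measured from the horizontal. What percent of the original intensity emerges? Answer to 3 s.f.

Unpolarized light through the first polarizer → I₁ = ½ I₀, now polarized at 2°.
I₂ = I₁ cos²(61° − 2°) = 0.5 I₀ · cos²(59°) = 0.1326 I₀.
I₃ = I₂ cos²(72° − 61°) = 0.1326 I₀ · cos²(11°) = 0.1278 I₀.
That is 12.78% of the incident intensity.

≈ 12.8%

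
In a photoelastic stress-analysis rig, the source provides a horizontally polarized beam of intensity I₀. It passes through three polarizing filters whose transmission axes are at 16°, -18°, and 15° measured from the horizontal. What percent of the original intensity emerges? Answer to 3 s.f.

I₁ = I₀ cos²(16° − 0°) = I₀ cos²(16°) = 0.924 I₀.
I₂ = I₁ cos²(-18° − 16°) = 0.924 I₀ · cos²(34°) = 0.6351 I₀.
I₃ = I₂ cos²(15° + 18°) = 0.6351 I₀ · cos²(33°) = 0.4467 I₀.
That is 44.67% of the incident intensity.

≈ 44.7%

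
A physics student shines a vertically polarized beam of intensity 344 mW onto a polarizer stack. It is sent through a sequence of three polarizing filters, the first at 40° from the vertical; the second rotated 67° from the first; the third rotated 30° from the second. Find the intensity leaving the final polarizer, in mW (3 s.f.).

I₁ = 344 mW · cos²(40°) = 201.9 mW.
I₂ = I₁ · cos²(67°) = 201.9 · 0.1527 = 30.82 mW.
I₃ = I₂ · cos²(30°) = 30.82 · 0.75 = 23.11 mW.

I ≈ 23.1 mW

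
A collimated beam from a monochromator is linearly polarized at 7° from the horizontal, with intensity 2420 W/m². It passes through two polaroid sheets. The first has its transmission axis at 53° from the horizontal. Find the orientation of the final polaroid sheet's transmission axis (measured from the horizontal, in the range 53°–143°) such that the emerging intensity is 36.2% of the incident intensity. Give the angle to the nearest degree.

I₁ = I₀ cos²(53° − 7°) = I₀ cos²(46°) = 0.4826 I₀.
Need I₂/I₀ = 0.362, so cos²(θ − 53°) = 0.362 / 0.4826 = 0.7502.
θ − 53° = arccos(√0.7502) = 30.0°, giving θ ≈ 53 + 30.0 = 83.0°.

θ ≈ 83°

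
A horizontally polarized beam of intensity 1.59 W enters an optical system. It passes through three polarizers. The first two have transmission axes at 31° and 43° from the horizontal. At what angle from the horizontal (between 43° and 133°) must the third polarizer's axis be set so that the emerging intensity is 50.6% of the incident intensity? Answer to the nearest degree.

θ ≈ 75°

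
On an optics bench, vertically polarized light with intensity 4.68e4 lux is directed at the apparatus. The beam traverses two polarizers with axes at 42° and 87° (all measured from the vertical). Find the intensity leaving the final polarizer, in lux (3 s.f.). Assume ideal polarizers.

By Malus's law, I₁ = 4.68e4 lux · cos²(42°) = 2.585e+04 lux.
I₂ = I₁ · cos²(45°) = 2.585e+04 · 0.5 = 1.292e+04 lux.

I ≈ 1.29e4 lux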